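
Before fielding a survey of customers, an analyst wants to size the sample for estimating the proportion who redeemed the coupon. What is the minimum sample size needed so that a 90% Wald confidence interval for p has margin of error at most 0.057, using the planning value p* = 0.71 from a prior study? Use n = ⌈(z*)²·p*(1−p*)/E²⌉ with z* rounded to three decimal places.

The 90% critical value is z* = 1.645.
p*(1−p*) = 0.2059.
(z*)²·p*(1−p*)/E² = 2.706025·0.2059/0.003249 = 171.490.
⌈171.490⌉ = 172.

n = 172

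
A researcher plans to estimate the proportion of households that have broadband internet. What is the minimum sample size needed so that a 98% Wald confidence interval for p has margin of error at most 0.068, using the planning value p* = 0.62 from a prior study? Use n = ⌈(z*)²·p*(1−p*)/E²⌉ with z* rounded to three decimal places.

n = 276

z* = 2.326 at the 98% level.
p*(1−p*) = 0.62·0.38 = 0.2356.
Required n before rounding: 5.410276 × 0.2356 / 0.068² = 275.662.
⌈275.662⌉ = 276.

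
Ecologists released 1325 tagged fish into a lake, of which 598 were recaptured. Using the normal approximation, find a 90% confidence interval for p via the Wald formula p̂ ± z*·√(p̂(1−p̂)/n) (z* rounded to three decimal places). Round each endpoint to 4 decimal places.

(0.4288, 0.4738)

p̂ = 598/1325 = 0.45132.
Standard error of p̂: √(0.247630/1325) = √0.000186891 = 0.013671.
z* = 1.645 at the 90% level.
Margin of error: 1.645 × 0.013671 = 0.02249.
Interval: 0.45132 ± 0.02249 → (0.4288, 0.4738).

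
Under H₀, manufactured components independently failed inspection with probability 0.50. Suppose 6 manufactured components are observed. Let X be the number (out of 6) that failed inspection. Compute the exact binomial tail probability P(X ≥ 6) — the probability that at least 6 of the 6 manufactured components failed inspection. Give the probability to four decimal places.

X ~ Binomial(n=6, p=0.50).
P(X ≥ 6) = C(6,6)·0.50^6·0.50^0.
= 0.015625 = 0.0156.

P = 0.0156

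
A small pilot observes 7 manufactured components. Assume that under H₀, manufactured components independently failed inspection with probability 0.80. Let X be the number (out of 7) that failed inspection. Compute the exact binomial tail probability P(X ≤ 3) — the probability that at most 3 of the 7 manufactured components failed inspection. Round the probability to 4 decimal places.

X is binomial with n = 7 and p = 0.80.
P(X ≤ 3) = C(7,0)·0.80^0·0.20^7 + C(7,1)·0.80^1·0.20^6 + C(7,2)·0.80^2·0.20^5 + C(7,3)·0.80^3·0.20^4.
= 0.000013 + 0.000358 + 0.004301 + 0.028672 = 0.0333.

P = 0.0333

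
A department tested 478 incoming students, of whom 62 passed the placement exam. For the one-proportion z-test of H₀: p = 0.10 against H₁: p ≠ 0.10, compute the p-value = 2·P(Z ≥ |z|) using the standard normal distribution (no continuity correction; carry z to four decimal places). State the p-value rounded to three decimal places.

With x = 62 successes in n = 478, p̂ = 0.12971.
Under H₀, SE = √(p₀(1−p₀)/n) = √(0.10·0.90/478) = √0.000188285 = 0.013722.
Test statistic (full precision, shown to 4 dp): z = (62/478 − 0.10)/SE₀ ≈ 2.1650.
p-value = 2·P(Z ≥ |z|) with z = 2.1650 → 0.030.

p-value = 0.030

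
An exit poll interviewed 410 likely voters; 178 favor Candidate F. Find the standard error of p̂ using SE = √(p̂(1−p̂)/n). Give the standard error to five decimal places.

The sample proportion is 178/410 = 0.43415.
p̂(1−p̂) = 0.43415·0.56585 = 0.245664.
SE = √(0.245664/410) = √0.000599180 = 0.02448.

SE = 0.02448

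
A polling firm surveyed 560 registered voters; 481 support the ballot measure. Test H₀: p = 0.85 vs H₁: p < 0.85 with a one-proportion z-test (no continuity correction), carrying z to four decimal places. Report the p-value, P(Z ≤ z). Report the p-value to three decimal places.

p̂ = 481/560 = 0.85893.
Under H₀, SE = √(p₀(1−p₀)/n) = √(0.85·0.15/560) = √0.000227679 = 0.015089.
Test statistic (full precision, shown to 4 dp): z = (481/560 − 0.85)/SE₀ ≈ 0.5917.
From the standard normal, P(Z ≤ z) = 0.723.

p-value = 0.723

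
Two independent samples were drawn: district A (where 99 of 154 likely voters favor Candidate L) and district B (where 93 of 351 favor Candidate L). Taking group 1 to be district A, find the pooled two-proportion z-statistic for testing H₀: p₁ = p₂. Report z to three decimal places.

Sample proportions: p̂₁ = 99/154 = 0.64286 and p̂₂ = 93/351 = 0.26496.
Pooling: p̂ = 192/505 = 0.38020.
Pooled SE = √[0.2356475·0.00934251] ≈ 0.046921.
z = (p̂₁ − p̂₂)/SE = (0.64286 − 0.26496)/0.046921 = 0.37790/0.046921 = 8.054.

z = 8.054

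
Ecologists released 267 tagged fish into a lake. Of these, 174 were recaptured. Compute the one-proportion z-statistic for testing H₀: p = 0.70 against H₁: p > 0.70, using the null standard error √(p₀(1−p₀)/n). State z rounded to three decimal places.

p̂ = 174/267 = 0.65169.
Under H₀, SE = √(p₀(1−p₀)/n) = √(0.70·0.30/267) = √0.000786517 = 0.028045.
z = (0.65169 − 0.70)/0.028045 = -0.04831/0.028045 = -1.723.

z = -1.723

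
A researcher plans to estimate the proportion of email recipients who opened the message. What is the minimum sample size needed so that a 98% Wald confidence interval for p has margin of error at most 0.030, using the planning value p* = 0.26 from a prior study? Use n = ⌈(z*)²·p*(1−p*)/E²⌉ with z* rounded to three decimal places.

The 98% critical value is z* = 2.326.
p*(1−p*) = 0.26·0.74 = 0.1924.
(z*)²·p*(1−p*)/E² = 5.410276·0.1924/0.000900 = 1156.597.
⌈1156.597⌉ = 1157.

n = 1157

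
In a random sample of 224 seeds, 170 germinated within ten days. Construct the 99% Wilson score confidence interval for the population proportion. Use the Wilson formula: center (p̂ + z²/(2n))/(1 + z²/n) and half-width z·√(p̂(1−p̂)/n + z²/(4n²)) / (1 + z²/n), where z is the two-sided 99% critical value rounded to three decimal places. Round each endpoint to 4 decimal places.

(0.6785, 0.8244)

p̂ = 170/224 = 0.75893; z = 2.576, so z² = 6.635776.
Denominator 1 + z²/n = 1 + 6.635776/224 = 1.029624.
Adjusted center: (0.75893 + z²/(2n))/1.029624 = 0.75148.
Radicand: p̂(1−p̂)/n + z²/(4n²) = 0.000816768 + 0.000033063 = 0.000849831.
Half-width = 2.576·√0.000849831/1.029624 = 0.07293.
CI: 0.75148 ± 0.07293 = (0.6785, 0.8244).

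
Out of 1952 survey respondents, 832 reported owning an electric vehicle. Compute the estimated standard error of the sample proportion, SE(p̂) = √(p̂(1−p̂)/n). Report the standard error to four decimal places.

Sample proportion p̂ = 832/1952 = 0.42623.
p̂(1−p̂) = 0.244558.
SE = √(0.244558/1952) = √0.000125286 = 0.0112.

SE = 0.0112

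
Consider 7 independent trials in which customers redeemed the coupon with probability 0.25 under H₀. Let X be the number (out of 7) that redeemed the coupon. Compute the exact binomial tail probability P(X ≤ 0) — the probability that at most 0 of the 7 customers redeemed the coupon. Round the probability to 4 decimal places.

P = 0.1335

X ~ Binomial(n=7, p=0.25).
P(X ≤ 0) = C(7,0)·0.25^0·0.75^7.
= 0.133484 = 0.1335.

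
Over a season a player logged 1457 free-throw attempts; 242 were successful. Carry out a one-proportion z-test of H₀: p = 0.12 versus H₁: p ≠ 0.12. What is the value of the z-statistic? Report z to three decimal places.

z = 5.414

The sample proportion is 242/1457 = 0.16609.
Under H₀, SE = √(p₀(1−p₀)/n) = √(0.12·0.88/1457) = √0.000072478 = 0.008513.
z = (p̂ − p₀)/SE = (0.16609 − 0.12)/0.008513 = 5.414.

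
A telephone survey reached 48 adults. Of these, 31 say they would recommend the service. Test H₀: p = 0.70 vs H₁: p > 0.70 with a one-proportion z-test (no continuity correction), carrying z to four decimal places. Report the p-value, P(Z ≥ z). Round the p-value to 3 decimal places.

p-value = 0.794

With x = 31 successes in n = 48, p̂ = 0.64583.
SE₀ = √(0.70·0.30/48) = 0.066144.
Test statistic (full precision, shown to 4 dp): z = (31/48 − 0.70)/SE₀ ≈ -0.8189.
p-value = P(Z ≥ z) with z = -0.8189 → 0.794.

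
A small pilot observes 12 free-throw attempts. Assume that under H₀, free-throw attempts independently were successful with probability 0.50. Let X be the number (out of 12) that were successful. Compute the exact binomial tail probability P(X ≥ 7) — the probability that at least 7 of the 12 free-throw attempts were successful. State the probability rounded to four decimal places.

P = 0.3872

X is binomial with n = 12 and p = 0.50.
P(X ≥ 7) = Σ_{j=7}^{12} C(12,j)·0.50^j·0.50^{12−j}.
= 0.193359 + 0.120850 + 0.053711 + 0.016113 + 0.002930 + 0.000244 = 0.3872.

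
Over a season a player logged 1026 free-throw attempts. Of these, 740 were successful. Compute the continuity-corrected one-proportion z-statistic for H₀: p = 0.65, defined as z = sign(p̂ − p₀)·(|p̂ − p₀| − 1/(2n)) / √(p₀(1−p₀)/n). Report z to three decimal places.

z = 4.752

The sample proportion is 740/1026 = 0.72125. p̂ − p₀ = 0.071248.
1/(2n) = 0.000487.
Corrected numerator: |0.071248| − 0.000487 = 0.070761.
Under H₀, SE = √(p₀(1−p₀)/n) = √(0.65·0.35/1026) = √0.000221735 = 0.014891.
z = (+)0.070761/0.014891 = 4.752.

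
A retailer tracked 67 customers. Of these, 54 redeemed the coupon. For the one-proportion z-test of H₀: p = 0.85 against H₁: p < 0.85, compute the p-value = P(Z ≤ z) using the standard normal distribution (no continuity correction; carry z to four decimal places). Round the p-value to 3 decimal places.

Sample proportion p̂ = 54/67 = 0.80597.
Under H₀, SE = √(p₀(1−p₀)/n) = √(0.85·0.15/67) = √0.001902985 = 0.043623.
Test statistic (full precision, shown to 4 dp): z = (54/67 − 0.85)/SE₀ ≈ -1.0093.
p-value = P(Z ≤ z) with z = -1.0093 → 0.156.

p-value = 0.156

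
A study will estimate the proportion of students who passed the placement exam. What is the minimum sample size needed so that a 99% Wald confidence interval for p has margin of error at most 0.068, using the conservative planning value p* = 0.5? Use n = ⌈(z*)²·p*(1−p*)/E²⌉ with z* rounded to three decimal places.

For 99% confidence, z* = 2.576.
p*(1−p*) = 0.50·0.50 = 0.2500.
Required n before rounding: 6.635776 × 0.2500 / 0.068² = 358.768.
⌈358.768⌉ = 359.

n = 359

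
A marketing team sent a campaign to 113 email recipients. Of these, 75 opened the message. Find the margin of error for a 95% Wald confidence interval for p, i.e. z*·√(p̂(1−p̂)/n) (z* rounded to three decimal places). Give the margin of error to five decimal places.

The sample proportion is 75/113 = 0.66372.
SE(p̂) = √(0.66372·0.33628/113) = 0.044443.
For 95% confidence, z* = 1.960.
Margin of error = z*·SE = 1.960 × 0.044443 = 0.08711.

ME = 0.08711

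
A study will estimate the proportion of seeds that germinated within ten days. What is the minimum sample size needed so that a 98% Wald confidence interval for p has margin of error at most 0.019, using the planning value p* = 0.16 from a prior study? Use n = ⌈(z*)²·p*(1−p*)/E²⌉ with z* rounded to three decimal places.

The 98% critical value is z* = 2.326.
p*(1−p*) = 0.16·0.84 = 0.1344.
Required n before rounding: 5.410276 × 0.1344 / 0.019² = 2014.241.
Rounding up, n = 2015.

n = 2015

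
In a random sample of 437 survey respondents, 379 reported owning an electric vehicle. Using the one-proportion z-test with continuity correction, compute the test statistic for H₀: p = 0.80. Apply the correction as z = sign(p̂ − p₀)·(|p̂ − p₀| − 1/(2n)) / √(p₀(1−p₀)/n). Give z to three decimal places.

z = 3.456

p̂ = 379/437 = 0.86728. p̂ − p₀ = 0.067277.
1/(2n) = 0.001144.
Corrected numerator: |0.067277| − 0.001144 = 0.066133.
SE₀ = √(0.80·0.20/437) = 0.019135.
z = (+)0.066133/0.019135 = 3.456.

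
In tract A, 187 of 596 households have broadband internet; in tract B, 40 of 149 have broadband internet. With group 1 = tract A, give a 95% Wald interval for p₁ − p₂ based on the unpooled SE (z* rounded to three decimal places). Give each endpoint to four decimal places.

p̂₁ = 187/596 = 0.31376, p̂₂ = 40/149 = 0.26846; p̂₁ − p̂₂ = 0.04530.
SE = √(0.000361265 + 0.001318037) = √0.001679302 = 0.040979.
The 95% critical value is z* = 1.960. Margin = 1.960·0.040979 = 0.08032.
CI: 0.04530 ± 0.08032 = (-0.0350, 0.1256).

(-0.0350, 0.1256)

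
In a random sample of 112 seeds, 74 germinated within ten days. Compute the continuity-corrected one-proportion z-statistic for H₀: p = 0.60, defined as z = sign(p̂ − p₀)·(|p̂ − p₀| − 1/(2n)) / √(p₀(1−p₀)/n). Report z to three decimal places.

z = 1.215

Sample proportion p̂ = 74/112 = 0.66071. p̂ − p₀ = 0.060714.
Continuity correction 1/(2n) = 1/224 = 0.004464.
Corrected numerator: |0.060714| − 0.004464 = 0.056250.
Null standard error: √(0.60·0.40/112) = √0.002142857 = 0.046291.
z = (+)0.056250/0.046291 = 1.215.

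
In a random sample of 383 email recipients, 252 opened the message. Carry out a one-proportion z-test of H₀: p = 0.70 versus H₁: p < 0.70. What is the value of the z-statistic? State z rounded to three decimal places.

z = -1.795

With x = 252 successes in n = 383, p̂ = 0.65796.
Null standard error: √(0.70·0.30/383) = √0.000548303 = 0.023416.
z = (0.65796 − 0.70)/0.023416 = -0.04204/0.023416 = -1.795.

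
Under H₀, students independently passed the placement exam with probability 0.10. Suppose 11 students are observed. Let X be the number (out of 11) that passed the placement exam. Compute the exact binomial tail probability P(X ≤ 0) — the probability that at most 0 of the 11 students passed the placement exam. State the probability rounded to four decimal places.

P = 0.3138

X is binomial with n = 11 and p = 0.10.
P(X ≤ 0) = C(11,0)·0.10^0·0.90^11.
= 0.313811 = 0.3138.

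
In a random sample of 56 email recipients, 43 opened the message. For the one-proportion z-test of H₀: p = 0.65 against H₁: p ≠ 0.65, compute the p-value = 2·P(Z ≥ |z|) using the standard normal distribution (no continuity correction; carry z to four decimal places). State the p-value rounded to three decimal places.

p-value = 0.064

With x = 43 successes in n = 56, p̂ = 0.76786.
Null standard error: √(0.65·0.35/56) = √0.004062500 = 0.063738.
z = (p̂ − p₀)/SE = (43/56 − 0.65)/0.063738 ≈ 1.8491.
p-value = 2·P(Z ≥ |z|) with z = 1.8491 → 0.064.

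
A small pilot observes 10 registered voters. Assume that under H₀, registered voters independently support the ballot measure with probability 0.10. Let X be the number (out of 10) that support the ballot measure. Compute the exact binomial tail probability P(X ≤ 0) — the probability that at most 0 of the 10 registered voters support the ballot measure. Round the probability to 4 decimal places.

P = 0.3487

X is binomial with n = 10 and p = 0.10.
P(X ≤ 0) = C(10,0)·0.10^0·0.90^10.
= 0.348678 = 0.3487.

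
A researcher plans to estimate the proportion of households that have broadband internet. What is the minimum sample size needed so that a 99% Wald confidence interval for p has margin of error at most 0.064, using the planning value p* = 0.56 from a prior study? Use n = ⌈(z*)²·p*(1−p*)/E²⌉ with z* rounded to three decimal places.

For 99% confidence, z* = 2.576.
p*(1−p*) = 0.2464.
Required n before rounding: 6.635776 × 0.2464 / 0.064² = 399.183.
⌈399.183⌉ = 400.

n = 400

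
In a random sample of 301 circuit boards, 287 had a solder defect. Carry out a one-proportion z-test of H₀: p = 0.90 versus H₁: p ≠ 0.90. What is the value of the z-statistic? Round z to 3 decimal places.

z = 3.093

With x = 287 successes in n = 301, p̂ = 0.95349.
Under H₀, SE = √(p₀(1−p₀)/n) = √(0.90·0.10/301) = √0.000299003 = 0.017292.
z = (p̂ − p₀)/SE = (0.95349 − 0.90)/0.017292 = 3.093.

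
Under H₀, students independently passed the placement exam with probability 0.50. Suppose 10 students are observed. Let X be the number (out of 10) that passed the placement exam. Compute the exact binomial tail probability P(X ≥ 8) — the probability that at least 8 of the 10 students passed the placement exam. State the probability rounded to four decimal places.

X is binomial with n = 10 and p = 0.50.
P(X ≥ 8) = C(10,8)·0.50^8·0.50^2 + C(10,9)·0.50^9·0.50^1 + C(10,10)·0.50^10·0.50^0.
= 0.043945 + 0.009766 + 0.000977 = 0.0547.

P = 0.0547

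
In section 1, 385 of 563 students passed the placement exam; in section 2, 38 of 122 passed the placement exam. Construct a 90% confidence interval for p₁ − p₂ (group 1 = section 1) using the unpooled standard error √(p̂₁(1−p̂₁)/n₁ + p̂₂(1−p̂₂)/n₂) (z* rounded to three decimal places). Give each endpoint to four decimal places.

(0.2962, 0.4485)

p̂₁ = 385/563 = 0.68384, p̂₂ = 38/122 = 0.31148; p̂₁ − p̂₂ = 0.37236.
Unpooled SE = √(p̂₁(1−p̂₁)/n₁ + p̂₂(1−p̂₂)/n₂) = √(0.000384022 + 0.001757856) = 0.046280.
The 90% critical value is z* = 1.645. Margin = 1.645·0.046280 = 0.07613.
So the interval runs from 0.2962 to 0.4485.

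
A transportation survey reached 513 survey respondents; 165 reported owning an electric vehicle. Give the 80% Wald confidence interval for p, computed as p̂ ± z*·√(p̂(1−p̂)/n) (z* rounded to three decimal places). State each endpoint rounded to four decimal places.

(0.2952, 0.3481)

p̂ = 165/513 = 0.32164.
SE = √(p̂(1−p̂)/n) = √(0.218187/513) = 0.020623.
z* = 1.282 at the 80% level.
Margin of error: 1.282 × 0.020623 = 0.02644.
Interval: 0.32164 ± 0.02644 → (0.2952, 0.3481).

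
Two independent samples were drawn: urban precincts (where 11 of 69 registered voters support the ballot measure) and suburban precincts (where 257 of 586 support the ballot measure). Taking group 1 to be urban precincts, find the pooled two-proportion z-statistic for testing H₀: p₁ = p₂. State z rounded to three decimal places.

p̂₁ = 11/69 = 0.15942, p̂₂ = 257/586 = 0.43857.
Pooling: p̂ = 268/655 = 0.40916.
SE = √[p̂(1−p̂)(1/n₁+1/n₂)] = √[0.40916·0.59084·(1/69+1/586)] ≈ 0.062579.
z = -0.27915/0.062579 = -4.461.

z = -4.461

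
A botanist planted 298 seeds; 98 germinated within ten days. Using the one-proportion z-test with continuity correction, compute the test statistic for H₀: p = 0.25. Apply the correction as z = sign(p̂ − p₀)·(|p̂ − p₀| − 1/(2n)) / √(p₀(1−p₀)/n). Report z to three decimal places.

p̂ = 98/298 = 0.32886. p̂ − p₀ = 0.078859.
Continuity correction 1/(2n) = 1/596 = 0.001678.
Corrected numerator: |0.078859| − 0.001678 = 0.077181.
Null standard error: √(0.25·0.75/298) = √0.000629195 = 0.025084.
z = +0.077181/0.025084 = 3.077.

z = 3.077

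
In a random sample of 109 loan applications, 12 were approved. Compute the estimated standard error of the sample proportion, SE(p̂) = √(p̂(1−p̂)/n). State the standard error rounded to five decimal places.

The sample proportion is 12/109 = 0.11009.
p̂(1−p̂) = 0.097970.
Dividing by n and taking the root: √0.000898807 = 0.02998.

SE = 0.02998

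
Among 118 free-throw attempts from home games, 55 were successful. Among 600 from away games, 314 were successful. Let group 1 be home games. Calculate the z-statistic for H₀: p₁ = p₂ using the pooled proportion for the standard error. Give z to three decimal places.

z = -1.137

p̂₁ = 55/118 = 0.46610, p̂₂ = 314/600 = 0.52333.
Pooled p̂ = (55+314)/(118+600) = 369/718 = 0.51393.
SE = √[p̂(1−p̂)(1/n₁+1/n₂)] = √[0.51393·0.48607·(1/118+1/600)] ≈ 0.050332.
z = -0.05723/0.050332 = -1.137.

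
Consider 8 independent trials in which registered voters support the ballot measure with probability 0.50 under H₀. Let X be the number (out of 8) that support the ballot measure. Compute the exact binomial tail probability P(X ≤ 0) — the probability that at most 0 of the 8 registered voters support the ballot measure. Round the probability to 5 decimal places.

X ~ Binomial(n=8, p=0.50).
P(X ≤ 0) = C(8,0)·0.50^0·0.50^8.
= 0.003906 = 0.00391.

P = 0.00391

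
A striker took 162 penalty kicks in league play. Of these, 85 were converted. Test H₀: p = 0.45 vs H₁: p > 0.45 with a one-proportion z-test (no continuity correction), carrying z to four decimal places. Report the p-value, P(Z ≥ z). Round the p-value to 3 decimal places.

p̂ = 85/162 = 0.52469.
SE₀ = √(0.45·0.55/162) = 0.039087.
Test statistic (full precision, shown to 4 dp): z = (85/162 − 0.45)/SE₀ ≈ 1.9109.
p-value = P(Z ≥ z) with z = 1.9109 → 0.028.

p-value = 0.028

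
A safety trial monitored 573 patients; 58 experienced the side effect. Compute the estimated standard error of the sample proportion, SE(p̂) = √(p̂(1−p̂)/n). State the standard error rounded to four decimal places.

SE = 0.0126

p̂ = 58/573 = 0.10122.
p̂(1−p̂) = 0.090975.
Dividing by n and taking the root: √0.000158770 = 0.0126.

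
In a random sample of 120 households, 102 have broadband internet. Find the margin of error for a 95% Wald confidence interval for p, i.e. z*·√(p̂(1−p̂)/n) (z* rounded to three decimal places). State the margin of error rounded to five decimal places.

p̂ = 102/120 = 0.85000.
SE = √(p̂(1−p̂)/n) = √(0.127500/120) = 0.032596.
The 95% critical value is z* = 1.960.
Margin of error = z*·SE = 1.960 × 0.032596 = 0.06389.

ME = 0.06389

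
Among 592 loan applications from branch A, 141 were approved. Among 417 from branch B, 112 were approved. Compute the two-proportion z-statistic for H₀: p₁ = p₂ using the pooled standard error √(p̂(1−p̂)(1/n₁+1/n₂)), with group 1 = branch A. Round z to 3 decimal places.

z = -1.097

Sample proportions: p̂₁ = 141/592 = 0.23818 and p̂₂ = 112/417 = 0.26859.
Pooled p̂ = (141+112)/(592+417) = 253/1009 = 0.25074.
Pooled SE = √[0.1878711·0.00408727] ≈ 0.027711.
z = (p̂₁ − p̂₂)/SE = (0.23818 − 0.26859)/0.027711 = -0.03041/0.027711 = -1.097.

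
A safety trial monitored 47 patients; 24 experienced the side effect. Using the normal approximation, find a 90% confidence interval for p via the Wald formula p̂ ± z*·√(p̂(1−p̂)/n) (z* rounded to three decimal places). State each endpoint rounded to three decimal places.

(0.391, 0.631)

With x = 24 successes in n = 47, p̂ = 0.51064.
SE = √(p̂(1−p̂)/n) = √(0.249887/47) = 0.072916.
z* = 1.645 at the 90% level.
Margin = 1.645·0.072916 = 0.11995.
Interval: 0.51064 ± 0.11995 → (0.391, 0.631).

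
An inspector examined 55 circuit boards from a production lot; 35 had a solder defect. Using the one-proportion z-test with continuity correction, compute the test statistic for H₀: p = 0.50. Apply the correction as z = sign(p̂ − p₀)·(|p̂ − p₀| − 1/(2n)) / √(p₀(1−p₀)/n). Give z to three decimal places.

z = 1.888

With x = 35 successes in n = 55, p̂ = 0.63636. p̂ − p₀ = 0.136364.
Continuity correction 1/(2n) = 1/110 = 0.009091.
Corrected numerator: |0.136364| − 0.009091 = 0.127273.
Null standard error: √(0.50·0.50/55) = √0.004545455 = 0.067420.
z = +0.127273/0.067420 = 1.888.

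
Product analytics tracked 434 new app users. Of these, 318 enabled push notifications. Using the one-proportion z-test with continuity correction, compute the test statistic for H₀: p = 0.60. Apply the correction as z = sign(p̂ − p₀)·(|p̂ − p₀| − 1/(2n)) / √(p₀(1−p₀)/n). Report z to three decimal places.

z = 5.595

With x = 318 successes in n = 434, p̂ = 0.73272. p̂ − p₀ = 0.132719.
1/(2n) = 0.001152.
Corrected numerator: |0.132719| − 0.001152 = 0.131567.
Under H₀, SE = √(p₀(1−p₀)/n) = √(0.60·0.40/434) = √0.000552995 = 0.023516.
z = +0.131567/0.023516 = 5.595.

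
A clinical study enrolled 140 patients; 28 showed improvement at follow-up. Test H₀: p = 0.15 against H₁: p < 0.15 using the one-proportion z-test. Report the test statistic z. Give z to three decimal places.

z = 1.657

Sample proportion p̂ = 28/140 = 0.20000.
SE₀ = √(0.15·0.85/140) = 0.030178.
z = (0.20000 − 0.15)/0.030178 = 0.05000/0.030178 = 1.657.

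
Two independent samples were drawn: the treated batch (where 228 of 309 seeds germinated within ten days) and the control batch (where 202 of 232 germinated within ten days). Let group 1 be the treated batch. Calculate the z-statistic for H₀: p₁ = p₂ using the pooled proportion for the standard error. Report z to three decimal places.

Sample proportions: p̂₁ = 228/309 = 0.73786 and p̂₂ = 202/232 = 0.87069.
Pooled p̂ = (228+202)/(309+232) = 430/541 = 0.79482.
SE = √[p̂(1−p̂)(1/n₁+1/n₂)] = √[0.79482·0.20518·(1/309+1/232)] ≈ 0.035081.
z = -0.13283/0.035081 = -3.786.

z = -3.786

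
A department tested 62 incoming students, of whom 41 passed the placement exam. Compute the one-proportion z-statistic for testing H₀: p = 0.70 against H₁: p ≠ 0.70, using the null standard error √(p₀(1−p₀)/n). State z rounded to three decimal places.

z = -0.665

Sample proportion p̂ = 41/62 = 0.66129.
Under H₀, SE = √(p₀(1−p₀)/n) = √(0.70·0.30/62) = √0.003387097 = 0.058199.
Test statistic: z = -0.03871/0.058199 = -0.665.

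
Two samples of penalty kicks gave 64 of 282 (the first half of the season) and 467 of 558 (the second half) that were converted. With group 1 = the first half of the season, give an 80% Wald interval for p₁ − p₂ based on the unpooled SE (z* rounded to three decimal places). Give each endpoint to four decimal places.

p̂₁ = 0.22695, p̂₂ = 0.83692, so the observed difference is -0.60997.
Unpooled SE = √(p̂₁(1−p̂₁)/n₁ + p̂₂(1−p̂₂)/n₂) = √(0.000622141 + 0.000244600) = 0.029440.
For 80% confidence, z* = 1.282. Margin of error = 0.03774.
Interval: -0.60997 ± 0.03774 → (-0.6477, -0.5722).

(-0.6477, -0.5722)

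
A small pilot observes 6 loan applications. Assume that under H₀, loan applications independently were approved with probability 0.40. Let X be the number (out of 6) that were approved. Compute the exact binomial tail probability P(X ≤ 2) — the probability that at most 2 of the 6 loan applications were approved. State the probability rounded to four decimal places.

P = 0.5443

X ~ Binomial(n=6, p=0.40).
P(X ≤ 2) = C(6,0)·0.40^0·0.60^6 + C(6,1)·0.40^1·0.60^5 + C(6,2)·0.40^2·0.60^4.
= 0.046656 + 0.186624 + 0.311040 = 0.5443.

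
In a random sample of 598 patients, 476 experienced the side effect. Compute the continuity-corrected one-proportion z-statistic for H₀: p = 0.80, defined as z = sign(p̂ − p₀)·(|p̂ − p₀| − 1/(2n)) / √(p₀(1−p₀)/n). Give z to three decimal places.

z = -0.194

p̂ = 476/598 = 0.79599. p̂ − p₀ = -0.004013.
Continuity correction 1/(2n) = 1/1196 = 0.000836.
Corrected numerator: |-0.004013| − 0.000836 = 0.003177.
SE₀ = √(0.80·0.20/598) = 0.016357.
z = −0.003177/0.016357 = -0.194.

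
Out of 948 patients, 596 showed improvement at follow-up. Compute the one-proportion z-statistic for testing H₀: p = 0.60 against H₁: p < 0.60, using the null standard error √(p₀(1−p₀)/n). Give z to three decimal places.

p̂ = 596/948 = 0.62869.
SE₀ = √(0.60·0.40/948) = 0.015911.
z = (0.62869 − 0.60)/0.015911 = 0.02869/0.015911 = 1.803.

z = 1.803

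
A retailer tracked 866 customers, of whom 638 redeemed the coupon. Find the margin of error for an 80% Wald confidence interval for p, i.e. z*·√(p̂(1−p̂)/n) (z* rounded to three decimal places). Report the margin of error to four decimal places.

p̂ = 638/866 = 0.73672.
SE(p̂) = √(0.73672·0.26328/866) = 0.014966.
The 80% critical value is z* = 1.282.
ME = 1.282·0.014966 = 0.0192.

ME = 0.0192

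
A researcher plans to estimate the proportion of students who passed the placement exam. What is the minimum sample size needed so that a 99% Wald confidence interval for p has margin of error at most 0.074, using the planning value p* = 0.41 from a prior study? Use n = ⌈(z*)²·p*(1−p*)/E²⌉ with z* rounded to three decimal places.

n = 294

The 99% critical value is z* = 2.576.
p*(1−p*) = 0.41·0.59 = 0.2419.
(z*)²·p*(1−p*)/E² = 6.635776·0.2419/0.005476 = 293.133.
Rounding up, n = 294.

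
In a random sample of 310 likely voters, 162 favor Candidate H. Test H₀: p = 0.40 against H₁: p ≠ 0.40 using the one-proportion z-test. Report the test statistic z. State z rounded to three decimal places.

With x = 162 successes in n = 310, p̂ = 0.52258.
Null standard error: √(0.40·0.60/310) = √0.000774194 = 0.027824.
z = (p̂ − p₀)/SE = (0.52258 − 0.40)/0.027824 = 4.406.

z = 4.406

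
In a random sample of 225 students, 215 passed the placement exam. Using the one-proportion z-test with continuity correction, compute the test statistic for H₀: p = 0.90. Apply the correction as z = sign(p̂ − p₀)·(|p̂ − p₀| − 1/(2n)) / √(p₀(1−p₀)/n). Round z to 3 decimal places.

z = 2.667

p̂ = 215/225 = 0.95556. p̂ − p₀ = 0.055556.
Continuity correction 1/(2n) = 1/450 = 0.002222.
Corrected numerator: |0.055556| − 0.002222 = 0.053334.
Under H₀, SE = √(p₀(1−p₀)/n) = √(0.90·0.10/225) = √0.000400000 = 0.020000.
z = +0.053334/0.020000 = 2.667.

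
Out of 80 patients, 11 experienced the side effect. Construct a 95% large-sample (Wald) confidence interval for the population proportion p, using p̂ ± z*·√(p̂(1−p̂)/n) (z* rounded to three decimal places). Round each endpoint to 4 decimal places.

With x = 11 successes in n = 80, p̂ = 0.13750.
Standard error of p̂: √(0.118594/80) = √0.001482422 = 0.038502.
z* = 1.960 at the 95% level.
Margin of error: 1.960 × 0.038502 = 0.07546.
Interval: 0.13750 ± 0.07546 → (0.0620, 0.2130).

(0.0620, 0.2130)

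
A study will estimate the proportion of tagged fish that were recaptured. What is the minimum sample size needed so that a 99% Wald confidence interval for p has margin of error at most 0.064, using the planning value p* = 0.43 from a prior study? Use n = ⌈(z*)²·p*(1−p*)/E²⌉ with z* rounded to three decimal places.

The 99% critical value is z* = 2.576.
p*(1−p*) = 0.2451.
(z*)²·p*(1−p*)/E² = 6.635776·0.2451/0.004096 = 397.077.
⌈397.077⌉ = 398.

n = 398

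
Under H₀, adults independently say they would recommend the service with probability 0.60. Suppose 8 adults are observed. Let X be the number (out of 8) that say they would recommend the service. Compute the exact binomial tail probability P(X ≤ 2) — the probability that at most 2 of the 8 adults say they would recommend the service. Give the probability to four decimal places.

P = 0.0498

X is binomial with n = 8 and p = 0.60.
P(X ≤ 2) = C(8,0)·0.60^0·0.40^8 + C(8,1)·0.60^1·0.40^7 + C(8,2)·0.60^2·0.40^6.
= 0.000655 + 0.007864 + 0.041288 = 0.0498.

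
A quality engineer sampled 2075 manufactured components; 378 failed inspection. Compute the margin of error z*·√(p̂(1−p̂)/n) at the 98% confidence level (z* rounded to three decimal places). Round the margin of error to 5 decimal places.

Sample proportion p̂ = 378/2075 = 0.18217.
SE(p̂) = √(0.18217·0.81783/2075) = 0.008473.
z* = 2.326 at the 98% level.
Margin of error = z*·SE = 2.326 × 0.008473 = 0.01971.

ME = 0.01971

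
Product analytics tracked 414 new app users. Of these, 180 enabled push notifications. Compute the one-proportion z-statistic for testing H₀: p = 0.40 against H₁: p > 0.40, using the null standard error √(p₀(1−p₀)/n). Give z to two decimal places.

The sample proportion is 180/414 = 0.43478.
Under H₀, SE = √(p₀(1−p₀)/n) = √(0.40·0.60/414) = √0.000579710 = 0.024077.
z = (0.43478 − 0.40)/0.024077 = 0.03478/0.024077 = 1.44.

z = 1.44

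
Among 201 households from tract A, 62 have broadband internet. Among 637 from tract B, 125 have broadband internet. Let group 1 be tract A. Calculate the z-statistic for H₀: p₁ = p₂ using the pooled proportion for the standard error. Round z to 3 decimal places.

z = 3.332

Sample proportions: p̂₁ = 62/201 = 0.30846 and p̂₂ = 125/637 = 0.19623.
Pooling: p̂ = 187/838 = 0.22315.
SE = √[p̂(1−p̂)(1/n₁+1/n₂)] = √[0.22315·0.77685·(1/201+1/637)] ≈ 0.033684.
z = 0.11223/0.033684 = 3.332.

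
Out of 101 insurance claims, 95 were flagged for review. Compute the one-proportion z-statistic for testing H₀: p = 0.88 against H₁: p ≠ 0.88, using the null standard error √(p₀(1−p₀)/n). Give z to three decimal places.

Sample proportion p̂ = 95/101 = 0.94059.
Under H₀, SE = √(p₀(1−p₀)/n) = √(0.88·0.12/101) = √0.001045545 = 0.032335.
Test statistic: z = 0.06059/0.032335 = 1.874.

z = 1.874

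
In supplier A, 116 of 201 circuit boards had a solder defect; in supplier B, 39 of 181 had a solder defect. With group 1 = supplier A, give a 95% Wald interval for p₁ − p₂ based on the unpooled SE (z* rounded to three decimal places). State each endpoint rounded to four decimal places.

p̂₁ = 0.57711, p̂₂ = 0.21547, so the observed difference is 0.36164.
SE = √(0.001214196 + 0.000933936) = √0.002148132 = 0.046348.
z* = 1.960 at the 95% level. Margin = 1.960·0.046348 = 0.09084.
CI: 0.36164 ± 0.09084 = (0.2708, 0.4525).

(0.2708, 0.4525)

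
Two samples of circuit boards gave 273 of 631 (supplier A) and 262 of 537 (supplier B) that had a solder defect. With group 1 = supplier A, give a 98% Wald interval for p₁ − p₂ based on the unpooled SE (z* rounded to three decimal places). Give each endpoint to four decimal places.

p̂₁ = 273/631 = 0.43265, p̂₂ = 262/537 = 0.48790; p̂₁ − p̂₂ = -0.05525.
Unpooled SE = √(p̂₁(1−p̂₁)/n₁ + p̂₂(1−p̂₂)/n₂) = √(0.000389007 + 0.000465277) = 0.029228.
The 98% critical value is z* = 2.326. Margin of error = 0.06798.
Interval: -0.05525 ± 0.06798 → (-0.1232, 0.0127).

(-0.1232, 0.0127)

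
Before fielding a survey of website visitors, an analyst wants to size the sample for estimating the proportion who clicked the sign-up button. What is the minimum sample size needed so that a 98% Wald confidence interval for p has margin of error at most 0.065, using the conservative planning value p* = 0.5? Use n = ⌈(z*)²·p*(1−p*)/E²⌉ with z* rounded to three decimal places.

n = 321

z* = 2.326 at the 98% level.
p*(1−p*) = 0.50·0.50 = 0.2500.
(z*)²·p*(1−p*)/E² = 5.410276·0.2500/0.004225 = 320.135.
⌈320.135⌉ = 321.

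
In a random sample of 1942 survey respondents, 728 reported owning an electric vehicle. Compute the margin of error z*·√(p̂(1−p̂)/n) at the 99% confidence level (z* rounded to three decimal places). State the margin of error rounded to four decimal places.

ME = 0.0283

p̂ = 728/1942 = 0.37487.
SE = √(p̂(1−p̂)/n) = √(0.234343/1942) = 0.010985.
The 99% critical value is z* = 2.576.
So ME = 0.0283.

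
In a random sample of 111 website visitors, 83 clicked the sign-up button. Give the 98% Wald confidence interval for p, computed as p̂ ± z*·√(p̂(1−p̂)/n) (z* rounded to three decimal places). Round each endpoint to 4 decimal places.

The sample proportion is 83/111 = 0.74775.
SE(p̂) = √(0.74775·0.25225/111) = 0.041222.
z* = 2.326 at the 98% level.
Margin = 2.326·0.041222 = 0.09588.
Interval: 0.74775 ± 0.09588 → (0.6519, 0.8436).

(0.6519, 0.8436)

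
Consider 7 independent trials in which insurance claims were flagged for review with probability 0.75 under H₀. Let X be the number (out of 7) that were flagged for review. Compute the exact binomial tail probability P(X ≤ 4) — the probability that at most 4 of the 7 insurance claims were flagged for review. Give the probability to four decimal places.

P = 0.2436

X ~ Binomial(n=7, p=0.75).
P(X ≤ 4) = Σ_{j=0}^{4} C(7,j)·0.75^j·0.25^{7−j}.
= 0.000061 + 0.001282 + 0.011536 + 0.057678 + 0.173035 = 0.2436.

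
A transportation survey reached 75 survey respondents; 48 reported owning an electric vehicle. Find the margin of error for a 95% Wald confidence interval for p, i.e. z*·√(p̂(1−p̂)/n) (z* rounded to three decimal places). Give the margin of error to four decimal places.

Sample proportion p̂ = 48/75 = 0.64000.
SE = √(p̂(1−p̂)/n) = √(0.230400/75) = 0.055426.
The 95% critical value is z* = 1.960.
So ME = 0.1086.

ME = 0.1086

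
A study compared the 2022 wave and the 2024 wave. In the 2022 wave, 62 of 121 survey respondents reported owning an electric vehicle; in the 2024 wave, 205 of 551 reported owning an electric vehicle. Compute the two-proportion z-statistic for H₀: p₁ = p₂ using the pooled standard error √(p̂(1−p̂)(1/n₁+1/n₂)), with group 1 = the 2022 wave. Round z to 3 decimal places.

p̂₁ = 62/121 = 0.51240, p̂₂ = 205/551 = 0.37205.
Pooled p̂ = (62+205)/(121+551) = 267/672 = 0.39732.
Pooled SE = √[0.2394571·0.01007934] ≈ 0.049128.
z = (p̂₁ − p̂₂)/SE = (0.51240 − 0.37205)/0.049128 = 0.14035/0.049128 = 2.857.

z = 2.857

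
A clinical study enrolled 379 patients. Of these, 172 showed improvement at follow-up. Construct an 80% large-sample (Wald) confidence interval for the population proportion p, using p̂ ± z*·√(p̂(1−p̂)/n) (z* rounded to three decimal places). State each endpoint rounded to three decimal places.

p̂ = 172/379 = 0.45383.
SE = √(p̂(1−p̂)/n) = √(0.247868/379) = 0.025574.
z* = 1.282 at the 80% level.
Margin of error: 1.282 × 0.025574 = 0.03279.
So the interval runs from 0.421 to 0.487.

(0.421, 0.487)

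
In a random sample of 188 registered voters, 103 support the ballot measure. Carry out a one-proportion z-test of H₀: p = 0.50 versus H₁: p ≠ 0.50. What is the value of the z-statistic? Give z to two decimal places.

z = 1.31

With x = 103 successes in n = 188, p̂ = 0.54787.
SE₀ = √(0.50·0.50/188) = 0.036466.
z = (0.54787 − 0.50)/0.036466 = 0.04787/0.036466 = 1.31.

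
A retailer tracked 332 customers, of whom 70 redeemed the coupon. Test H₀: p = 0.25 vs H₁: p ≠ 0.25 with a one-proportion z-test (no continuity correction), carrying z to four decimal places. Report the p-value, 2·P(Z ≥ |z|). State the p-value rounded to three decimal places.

Sample proportion p̂ = 70/332 = 0.21084.
SE₀ = √(0.25·0.75/332) = 0.023765.
z = (p̂ − p₀)/SE = (70/332 − 0.25)/0.023765 ≈ -1.6477.
From the standard normal, 2·P(Z ≥ |z|) = 0.099.

p-value = 0.099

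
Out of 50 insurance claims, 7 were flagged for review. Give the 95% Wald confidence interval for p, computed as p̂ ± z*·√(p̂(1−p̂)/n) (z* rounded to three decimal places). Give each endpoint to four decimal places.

(0.0438, 0.2362)

p̂ = 7/50 = 0.14000.
SE = √(p̂(1−p̂)/n) = √(0.120400/50) = 0.049071.
The 95% critical value is z* = 1.960.
Margin = 1.960·0.049071 = 0.09618.
CI: 0.14000 ± 0.09618 = (0.0438, 0.2362).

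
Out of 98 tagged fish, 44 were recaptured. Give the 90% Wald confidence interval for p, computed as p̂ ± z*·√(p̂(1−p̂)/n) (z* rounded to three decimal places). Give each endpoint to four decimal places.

(0.3663, 0.5316)

Sample proportion p̂ = 44/98 = 0.44898.
SE = √(p̂(1−p̂)/n) = √(0.247397/98) = 0.050244.
For 90% confidence, z* = 1.645.
Margin of error: 1.645 × 0.050244 = 0.08265.
So the interval runs from 0.3663 to 0.5316.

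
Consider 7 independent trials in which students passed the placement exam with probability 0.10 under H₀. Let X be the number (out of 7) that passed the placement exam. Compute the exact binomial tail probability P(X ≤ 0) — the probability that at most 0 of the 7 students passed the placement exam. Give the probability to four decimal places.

X ~ Binomial(n=7, p=0.10).
P(X ≤ 0) = C(7,0)·0.10^0·0.90^7.
= 0.478297 = 0.4783.

P = 0.4783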